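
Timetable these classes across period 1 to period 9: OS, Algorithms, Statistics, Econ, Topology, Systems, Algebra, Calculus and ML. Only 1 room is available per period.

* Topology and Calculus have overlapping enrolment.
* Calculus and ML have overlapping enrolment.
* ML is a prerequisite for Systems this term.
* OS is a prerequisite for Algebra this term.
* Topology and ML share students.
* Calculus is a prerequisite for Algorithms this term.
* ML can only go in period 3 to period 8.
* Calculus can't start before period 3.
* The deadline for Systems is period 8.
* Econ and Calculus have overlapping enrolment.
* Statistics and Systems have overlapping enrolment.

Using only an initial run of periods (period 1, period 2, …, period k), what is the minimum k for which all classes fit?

9 periods

The precedence chain requires at least 2 distinct periods.
With at most 1 per period and 9 classes, at least 9 periods are needed.
Propagating the time windows through the other constraints, Algorithms can't land before period 4, so the schedule must run through at least period 4.
9 works (last occupied period: period 9): for example Econ -> period 8; OS -> period 1; Topology -> period 9; Systems -> period 5; Calculus -> period 4; Algebra -> period 2; Algorithms -> period 6; ML -> period 3; Statistics -> period 7.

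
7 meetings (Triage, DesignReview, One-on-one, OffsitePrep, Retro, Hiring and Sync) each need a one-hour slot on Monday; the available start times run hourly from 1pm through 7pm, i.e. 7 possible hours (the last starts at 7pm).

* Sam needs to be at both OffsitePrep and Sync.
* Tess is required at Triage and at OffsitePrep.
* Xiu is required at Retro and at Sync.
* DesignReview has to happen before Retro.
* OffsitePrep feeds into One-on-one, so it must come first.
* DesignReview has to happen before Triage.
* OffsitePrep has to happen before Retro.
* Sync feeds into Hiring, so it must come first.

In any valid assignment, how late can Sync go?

Downstream work caps Sync at 6pm.
Sync at 6pm is achievable: Triage in 2pm, DesignReview in 1pm, OffsitePrep in 1pm, Sync in 6pm, One-on-one in 2pm, Retro in 2pm, Hiring in 7pm.

6pm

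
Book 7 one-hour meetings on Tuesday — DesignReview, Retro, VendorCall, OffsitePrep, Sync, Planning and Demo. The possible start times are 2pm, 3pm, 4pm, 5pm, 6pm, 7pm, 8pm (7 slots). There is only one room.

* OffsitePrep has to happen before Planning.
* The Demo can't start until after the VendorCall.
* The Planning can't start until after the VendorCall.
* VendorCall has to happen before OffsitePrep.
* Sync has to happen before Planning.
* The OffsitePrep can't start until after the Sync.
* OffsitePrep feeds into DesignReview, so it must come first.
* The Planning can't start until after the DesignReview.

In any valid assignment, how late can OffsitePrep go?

6pm

Precedence pushes OffsitePrep to at least 3pm; downstream work caps OffsitePrep at 6pm.
OffsitePrep at 6pm is achievable: Demo in 4pm, DesignReview in 7pm, VendorCall in 2pm, OffsitePrep in 6pm, Retro in 5pm, Planning in 8pm, Sync in 3pm.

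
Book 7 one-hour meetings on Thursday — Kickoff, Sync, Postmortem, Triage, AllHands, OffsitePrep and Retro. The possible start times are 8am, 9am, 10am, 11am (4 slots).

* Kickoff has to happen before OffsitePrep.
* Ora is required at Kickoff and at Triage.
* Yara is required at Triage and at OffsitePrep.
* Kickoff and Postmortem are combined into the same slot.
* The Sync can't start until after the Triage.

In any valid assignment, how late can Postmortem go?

Postmortem must be in the same slot as Kickoff, which can't be after 10am, so Postmortem is at most 10am.
Postmortem at 10am is achievable: OffsitePrep in 11am, AllHands in 8am, Kickoff in 10am, Postmortem in 10am, Sync in 9am, Triage in 8am, Retro in 8am.

10am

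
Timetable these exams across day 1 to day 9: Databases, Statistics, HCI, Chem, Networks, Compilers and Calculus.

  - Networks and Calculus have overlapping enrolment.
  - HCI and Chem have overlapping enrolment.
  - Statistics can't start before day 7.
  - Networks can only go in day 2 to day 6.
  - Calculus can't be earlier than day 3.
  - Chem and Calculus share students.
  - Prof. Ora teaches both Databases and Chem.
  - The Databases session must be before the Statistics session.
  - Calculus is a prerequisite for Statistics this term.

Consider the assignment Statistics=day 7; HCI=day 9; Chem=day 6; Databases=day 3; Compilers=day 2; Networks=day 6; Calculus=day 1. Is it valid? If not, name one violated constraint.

No — it violates: Calculus can't be earlier than day 3

Statistics can't start before day 7 — holds.
Calculus can't be earlier than day 3 — violated.
The Databases session must be before the Statistics session — holds.
Networks and Calculus have overlapping enrolment — holds.
Calculus is a prerequisite for Statistics this term — holds.
Prof. Ora teaches both Databases and Chem — holds.
Networks can only go in day 2 to day 6 — holds.
Chem and Calculus share students — holds.
HCI and Chem have overlapping enrolment — holds.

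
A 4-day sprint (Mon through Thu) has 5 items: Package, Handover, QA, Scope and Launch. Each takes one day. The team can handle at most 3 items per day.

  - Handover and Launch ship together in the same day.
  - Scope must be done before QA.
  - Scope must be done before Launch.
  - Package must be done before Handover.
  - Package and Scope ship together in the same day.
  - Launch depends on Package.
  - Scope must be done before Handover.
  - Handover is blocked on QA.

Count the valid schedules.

4

Enumerating: Launch in Wed, Package in Mon, Scope in Mon, Handover in Wed, QA in Tue | Handover -> Thu; Launch -> Thu; QA -> Tue; Scope -> Mon; Package -> Mon | Scope=Mon, QA=Wed, Package=Mon, Launch=Thu, Handover=Thu | Package in Tue; Scope in Tue; Launch in Thu; QA in Wed; Handover in Thu.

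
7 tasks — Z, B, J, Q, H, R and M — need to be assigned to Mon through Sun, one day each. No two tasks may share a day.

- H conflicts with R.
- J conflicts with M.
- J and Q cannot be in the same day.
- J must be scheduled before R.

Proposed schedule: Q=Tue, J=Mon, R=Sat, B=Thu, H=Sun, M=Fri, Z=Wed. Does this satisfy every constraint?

No two tasks may share a day — holds.
J and Q cannot be in the same day — holds.
J must be scheduled before R — holds.
H conflicts with R — holds.
J conflicts with M — holds.

Yes, all constraints hold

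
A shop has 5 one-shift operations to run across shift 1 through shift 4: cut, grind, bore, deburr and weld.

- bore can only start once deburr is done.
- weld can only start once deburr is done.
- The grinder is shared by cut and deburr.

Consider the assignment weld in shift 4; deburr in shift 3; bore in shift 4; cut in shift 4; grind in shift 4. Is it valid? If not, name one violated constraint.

weld can only start once deburr is done — holds.
bore can only start once deburr is done — holds.
The grinder is shared by cut and deburr — holds.

Yes, all constraints hold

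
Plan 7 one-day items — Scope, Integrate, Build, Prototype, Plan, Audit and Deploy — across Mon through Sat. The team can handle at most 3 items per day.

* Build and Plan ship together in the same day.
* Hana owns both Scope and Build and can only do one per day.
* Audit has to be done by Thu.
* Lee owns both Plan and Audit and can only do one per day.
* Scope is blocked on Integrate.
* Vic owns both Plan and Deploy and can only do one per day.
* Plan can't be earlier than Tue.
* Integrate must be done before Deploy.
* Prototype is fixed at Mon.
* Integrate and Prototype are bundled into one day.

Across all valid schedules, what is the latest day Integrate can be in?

Integrate must be in the same day as Prototype, which can't be after Mon, so Integrate is at most Mon.
Integrate at Mon is achievable: Integrate -> Mon, Scope -> Wed, Deploy -> Wed, Audit -> Mon, Plan -> Tue, Build -> Tue, Prototype -> Mon.

Mon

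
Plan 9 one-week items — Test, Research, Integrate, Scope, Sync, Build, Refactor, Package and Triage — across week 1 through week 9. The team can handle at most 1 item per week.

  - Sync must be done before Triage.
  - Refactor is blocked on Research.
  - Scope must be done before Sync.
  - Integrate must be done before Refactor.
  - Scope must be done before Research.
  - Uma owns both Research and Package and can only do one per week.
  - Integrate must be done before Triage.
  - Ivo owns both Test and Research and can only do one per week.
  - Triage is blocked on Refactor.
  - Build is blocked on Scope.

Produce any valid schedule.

Integrate=week 3, Research=week 2, Scope=week 1, Refactor=week 4, Sync=week 5, Test=week 8, Package=week 9, Triage=week 6, Build=week 7

Checking: Scope(week 1) before Sync(week 5); Sync(week 5) before Triage(week 6); Integrate(week 3) before Refactor(week 4); Refactor(week 4) before Triage(week 6); Research(week 2) before Refactor(week 4); Integrate(week 3) before Triage(week 6); Scope(week 1) before Research(week 2); Scope(week 1) before Build(week 7); Research(week 2) != Package(week 9); Test(week 8) != Research(week 2); max 1 per week (cap 1).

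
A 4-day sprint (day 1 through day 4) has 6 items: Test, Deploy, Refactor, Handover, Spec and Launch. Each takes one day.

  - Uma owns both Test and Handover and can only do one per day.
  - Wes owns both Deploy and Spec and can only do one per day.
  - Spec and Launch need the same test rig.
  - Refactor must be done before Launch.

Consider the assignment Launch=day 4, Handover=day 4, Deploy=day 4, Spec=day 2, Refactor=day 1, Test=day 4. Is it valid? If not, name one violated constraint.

No — it violates: Uma owns both Test and Handover and can only do one per day

Uma owns both Test and Handover and can only do one per day — violated.
Spec and Launch need the same test rig — holds.
Refactor must be done before Launch — holds.
Wes owns both Deploy and Spec and can only do one per day — holds.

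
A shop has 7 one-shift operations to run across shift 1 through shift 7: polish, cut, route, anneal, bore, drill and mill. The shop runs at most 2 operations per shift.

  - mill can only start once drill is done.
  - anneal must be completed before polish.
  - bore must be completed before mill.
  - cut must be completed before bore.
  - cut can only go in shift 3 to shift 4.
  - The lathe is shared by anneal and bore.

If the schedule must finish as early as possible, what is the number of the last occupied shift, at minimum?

5

The precedence chain requires at least 3 distinct shifts.
With at most 2 per shift and 7 operations, at least 4 shifts are needed.
Propagating the time windows through the other constraints, mill can't land before shift 5, so the schedule must run through at least shift 5.
5 works (last occupied shift: shift 5): for example bore=shift 4, anneal=shift 1, drill=shift 1, cut=shift 3, polish=shift 2, mill=shift 5, route=shift 2.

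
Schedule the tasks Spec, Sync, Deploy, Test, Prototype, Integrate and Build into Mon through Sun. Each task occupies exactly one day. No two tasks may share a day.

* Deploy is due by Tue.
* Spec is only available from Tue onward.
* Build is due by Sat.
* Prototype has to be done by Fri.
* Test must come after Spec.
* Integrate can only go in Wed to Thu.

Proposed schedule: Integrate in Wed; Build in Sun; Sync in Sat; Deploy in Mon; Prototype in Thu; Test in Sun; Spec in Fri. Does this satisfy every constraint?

Integrate can only go in Wed to Thu — holds.
Prototype has to be done by Fri — holds.
Spec is only available from Tue onward — holds.
Deploy is due by Tue — holds.
Build is due by Sat — violated.
Test must come after Spec — holds.
No two tasks may share a day — violated.

Invalid. Build is due by Sat.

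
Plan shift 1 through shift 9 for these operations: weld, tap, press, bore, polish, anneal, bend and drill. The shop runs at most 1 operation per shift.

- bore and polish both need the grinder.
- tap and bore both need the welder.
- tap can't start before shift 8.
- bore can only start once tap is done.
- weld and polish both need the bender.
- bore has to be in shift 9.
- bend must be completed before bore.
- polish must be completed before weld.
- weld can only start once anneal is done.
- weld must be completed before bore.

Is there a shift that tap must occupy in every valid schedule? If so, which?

tap's window is shift 8–shift 9.
bore is fixed at shift 9, and tap can't share a shift with bore.
So tap must be shift 8.

shift 8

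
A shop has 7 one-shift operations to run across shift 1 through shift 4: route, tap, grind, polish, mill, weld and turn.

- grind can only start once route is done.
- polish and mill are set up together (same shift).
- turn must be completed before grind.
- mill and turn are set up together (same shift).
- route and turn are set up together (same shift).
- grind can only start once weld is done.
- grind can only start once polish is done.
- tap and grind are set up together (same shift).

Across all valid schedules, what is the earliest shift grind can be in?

Precedence pushes grind to at least shift 2.
grind at shift 2 is achievable: tap in shift 2, mill in shift 1, route in shift 1, weld in shift 1, grind in shift 2, polish in shift 1, turn in shift 1.

shift 2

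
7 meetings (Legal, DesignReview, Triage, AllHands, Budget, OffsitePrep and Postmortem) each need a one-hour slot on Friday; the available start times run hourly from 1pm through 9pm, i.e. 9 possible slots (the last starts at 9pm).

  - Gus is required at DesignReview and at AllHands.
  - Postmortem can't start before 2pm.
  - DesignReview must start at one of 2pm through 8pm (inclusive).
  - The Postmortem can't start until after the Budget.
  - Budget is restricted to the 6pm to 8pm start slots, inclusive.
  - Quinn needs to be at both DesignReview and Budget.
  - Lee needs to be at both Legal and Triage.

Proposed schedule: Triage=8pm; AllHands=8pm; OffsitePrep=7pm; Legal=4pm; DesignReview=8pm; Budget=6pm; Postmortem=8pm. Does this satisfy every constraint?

No. Gus is required at DesignReview and at AllHands is not satisfied.

The Postmortem can't start until after the Budget — holds.
Quinn needs to be at both DesignReview and Budget — holds.
Gus is required at DesignReview and at AllHands — violated.
DesignReview must start at one of 2pm through 8pm (inclusive) — holds.
Budget is restricted to the 6pm to 8pm start slots, inclusive — holds.
Lee needs to be at both Legal and Triage — holds.
Postmortem can't start before 2pm — holds.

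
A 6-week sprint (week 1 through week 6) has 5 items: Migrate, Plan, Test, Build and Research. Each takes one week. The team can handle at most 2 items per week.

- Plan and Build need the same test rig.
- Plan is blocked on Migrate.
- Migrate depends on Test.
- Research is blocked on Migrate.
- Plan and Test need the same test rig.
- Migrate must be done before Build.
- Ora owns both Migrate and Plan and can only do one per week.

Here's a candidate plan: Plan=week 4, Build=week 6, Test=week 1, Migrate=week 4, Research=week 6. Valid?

Plan and Build need the same test rig — holds.
Migrate depends on Test — holds.
Plan and Test need the same test rig — holds.
The team can handle at most 2 items per week — holds.
Ora owns both Migrate and Plan and can only do one per week — violated.
Migrate must be done before Build — holds.
Plan is blocked on Migrate — violated.
Research is blocked on Migrate — holds.

No — it violates: Ora owns both Migrate and Plan and can only do one per week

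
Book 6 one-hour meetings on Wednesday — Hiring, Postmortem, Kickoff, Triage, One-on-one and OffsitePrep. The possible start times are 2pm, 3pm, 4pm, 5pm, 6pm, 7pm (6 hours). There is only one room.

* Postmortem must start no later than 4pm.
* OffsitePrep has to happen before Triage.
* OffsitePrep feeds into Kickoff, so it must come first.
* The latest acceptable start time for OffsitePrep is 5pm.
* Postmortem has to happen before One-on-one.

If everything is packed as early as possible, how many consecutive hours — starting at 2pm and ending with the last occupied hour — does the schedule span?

6

The precedence chain requires at least 2 distinct hours.
With at most 1 per hour and 6 meetings, at least 6 hours are needed.
6 works (last occupied hour: 7pm): for example Triage in 5pm; Postmortem in 2pm; OffsitePrep in 3pm; Kickoff in 4pm; Hiring in 7pm; One-on-one in 6pm.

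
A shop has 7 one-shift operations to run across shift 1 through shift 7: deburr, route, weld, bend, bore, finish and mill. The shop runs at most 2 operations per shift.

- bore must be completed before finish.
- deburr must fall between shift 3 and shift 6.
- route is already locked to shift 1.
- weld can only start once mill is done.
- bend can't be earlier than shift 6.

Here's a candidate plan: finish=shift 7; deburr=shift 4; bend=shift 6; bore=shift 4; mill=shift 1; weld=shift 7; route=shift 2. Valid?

bend can't be earlier than shift 6 — holds.
deburr must fall between shift 3 and shift 6 — holds.
bore must be completed before finish — holds.
route is already locked to shift 1 — violated.
The shop runs at most 2 operations per shift — holds.
weld can only start once mill is done — holds.

Invalid. route is already locked to shift 1.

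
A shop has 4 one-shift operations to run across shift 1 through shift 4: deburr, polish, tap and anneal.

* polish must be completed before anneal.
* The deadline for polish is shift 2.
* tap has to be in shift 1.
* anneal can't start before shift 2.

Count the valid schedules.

20

Splitting on deburr: it can be shift 1 (5), shift 2 (5), shift 3 (5), shift 4 (5). Listing each branch's schedules as (polish, tap, anneal) by shift number:
deburr=shift 1: (1,1,2) (1,1,3) (1,1,4) (2,1,3) (2,1,4) — 5.
deburr=shift 2: (1,1,2) (1,1,3) (1,1,4) (2,1,3) (2,1,4) — 5.
deburr=shift 3: (1,1,2) (1,1,3) (1,1,4) (2,1,3) (2,1,4) — 5.
deburr=shift 4: (1,1,2) (1,1,3) (1,1,4) (2,1,3) (2,1,4) — 5.
Summing: 5 + 5 + 5 + 5 = 20.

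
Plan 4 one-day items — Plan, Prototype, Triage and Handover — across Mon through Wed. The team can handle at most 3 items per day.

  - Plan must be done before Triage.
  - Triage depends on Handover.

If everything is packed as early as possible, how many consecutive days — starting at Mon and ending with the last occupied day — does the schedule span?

2

The precedence chain requires at least 2 distinct days.
With at most 3 per day and 4 tasks, at least 2 days are needed.
2 works (last occupied day: Tue): for example Triage=Tue; Handover=Mon; Prototype=Mon; Plan=Mon.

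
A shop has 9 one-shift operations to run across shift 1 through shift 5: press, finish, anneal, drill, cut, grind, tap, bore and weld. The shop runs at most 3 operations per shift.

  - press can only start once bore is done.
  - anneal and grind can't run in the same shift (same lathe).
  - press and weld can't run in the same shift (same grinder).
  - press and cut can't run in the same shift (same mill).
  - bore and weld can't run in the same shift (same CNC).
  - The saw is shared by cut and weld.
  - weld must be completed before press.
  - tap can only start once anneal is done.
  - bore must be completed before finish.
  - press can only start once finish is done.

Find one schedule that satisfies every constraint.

weld=shift 2; grind=shift 3; tap=shift 2; finish=shift 2; press=shift 3; anneal=shift 1; drill=shift 1; bore=shift 1; cut=shift 4

Checking: anneal(shift 1) before tap(shift 2); bore(shift 1) before finish(shift 2); finish(shift 2) before press(shift 3); weld(shift 2) before press(shift 3); bore(shift 1) before press(shift 3); bore(shift 1) != weld(shift 2); anneal(shift 1) != grind(shift 3); cut(shift 4) != weld(shift 2); press(shift 3) != weld(shift 2); press(shift 3) != cut(shift 4); max 3 per shift (cap 3).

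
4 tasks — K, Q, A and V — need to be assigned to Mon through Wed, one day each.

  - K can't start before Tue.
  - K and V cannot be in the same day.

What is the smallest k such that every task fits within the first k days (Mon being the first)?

K can't be placed before Tue — that is day 2 counting from Mon — so the schedule must run through at least 2 days.
2 works (last occupied day: Tue): for example V -> Mon, A -> Mon, Q -> Mon, K -> Tue.

2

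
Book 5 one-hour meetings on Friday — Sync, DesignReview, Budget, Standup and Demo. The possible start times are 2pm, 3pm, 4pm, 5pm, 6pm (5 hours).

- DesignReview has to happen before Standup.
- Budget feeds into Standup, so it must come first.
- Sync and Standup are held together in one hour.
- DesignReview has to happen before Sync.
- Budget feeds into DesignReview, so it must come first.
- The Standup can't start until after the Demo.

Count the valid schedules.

Splitting on Sync: it can be 4pm (2), 5pm (9), 6pm (24). Listing each branch's schedules as (DesignReview, Budget, Standup, Demo):
Sync=4pm: (3pm,2pm,4pm,2pm) (3pm,2pm,4pm,3pm) — 2.
Sync=5pm: (3pm,2pm,5pm,2pm) (3pm,2pm,5pm,3pm) (3pm,2pm,5pm,4pm) (4pm,2pm,5pm,2pm) (4pm,2pm,5pm,3pm) (4pm,2pm,5pm,4pm) (4pm,3pm,5pm,2pm) (4pm,3pm,5pm,3pm) (4pm,3pm,5pm,4pm) — 9.
Sync=6pm: (3pm,2pm,6pm,2pm) (3pm,2pm,6pm,3pm) (3pm,2pm,6pm,4pm) (3pm,2pm,6pm,5pm) (4pm,2pm,6pm,2pm) (4pm,2pm,6pm,3pm) (4pm,2pm,6pm,4pm) (4pm,2pm,6pm,5pm) (4pm,3pm,6pm,2pm) (4pm,3pm,6pm,3pm) (4pm,3pm,6pm,4pm) (4pm,3pm,6pm,5pm) (5pm,2pm,6pm,2pm) (5pm,2pm,6pm,3pm) (5pm,2pm,6pm,4pm) (5pm,2pm,6pm,5pm) (5pm,3pm,6pm,2pm) (5pm,3pm,6pm,3pm) (5pm,3pm,6pm,4pm) (5pm,3pm,6pm,5pm) (5pm,4pm,6pm,2pm) (5pm,4pm,6pm,3pm) (5pm,4pm,6pm,4pm) (5pm,4pm,6pm,5pm) — 24.
Summing: 2 + 9 + 24 = 35.

35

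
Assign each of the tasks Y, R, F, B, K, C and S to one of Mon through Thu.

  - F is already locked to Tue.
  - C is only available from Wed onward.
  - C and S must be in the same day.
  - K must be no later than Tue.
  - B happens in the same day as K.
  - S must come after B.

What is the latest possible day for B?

B must be in the same day as K, which can't be after Tue, so B is at most Tue.
B at Tue is achievable: S -> Wed; F -> Tue; Y -> Mon; C -> Wed; K -> Tue; R -> Mon; B -> Tue.

Tue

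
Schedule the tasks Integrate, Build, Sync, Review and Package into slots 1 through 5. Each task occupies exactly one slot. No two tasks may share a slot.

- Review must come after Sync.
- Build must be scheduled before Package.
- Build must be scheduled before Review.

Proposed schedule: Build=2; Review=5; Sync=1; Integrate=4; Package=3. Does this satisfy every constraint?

Yes, all constraints hold

Build must be scheduled before Package — holds.
Review must come after Sync — holds.
Build must be scheduled before Review — holds.
No two tasks may share a slot — holds.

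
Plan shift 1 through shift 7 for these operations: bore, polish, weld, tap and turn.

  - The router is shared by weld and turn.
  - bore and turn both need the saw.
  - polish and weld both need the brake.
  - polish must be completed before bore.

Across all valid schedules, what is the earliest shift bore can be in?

shift 2

Precedence pushes bore to at least shift 2.
bore at shift 2 is achievable: weld in shift 2, bore in shift 2, tap in shift 1, polish in shift 1, turn in shift 1.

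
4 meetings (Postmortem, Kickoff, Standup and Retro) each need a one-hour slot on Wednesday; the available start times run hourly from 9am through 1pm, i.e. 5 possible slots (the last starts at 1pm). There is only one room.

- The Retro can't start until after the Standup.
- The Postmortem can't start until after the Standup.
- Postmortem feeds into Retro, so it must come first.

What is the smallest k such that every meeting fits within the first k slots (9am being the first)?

The precedence chain requires at least 3 distinct slots.
With at most 1 per slot and 4 meetings, at least 4 slots are needed.
4 works (last occupied slot: 12pm): for example Postmortem -> 10am, Retro -> 11am, Standup -> 9am, Kickoff -> 12pm.

4 slots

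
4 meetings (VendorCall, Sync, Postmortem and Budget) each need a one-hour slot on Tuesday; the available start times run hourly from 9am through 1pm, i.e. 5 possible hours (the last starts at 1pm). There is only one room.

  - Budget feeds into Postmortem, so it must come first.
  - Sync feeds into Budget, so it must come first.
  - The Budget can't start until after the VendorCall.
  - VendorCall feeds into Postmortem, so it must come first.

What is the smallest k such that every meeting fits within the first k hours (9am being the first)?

4

The precedence chain requires at least 3 distinct hours.
With at most 1 per hour and 4 meetings, at least 4 hours are needed.
4 works (last occupied hour: 12pm): for example Postmortem -> 12pm; Budget -> 11am; Sync -> 10am; VendorCall -> 9am.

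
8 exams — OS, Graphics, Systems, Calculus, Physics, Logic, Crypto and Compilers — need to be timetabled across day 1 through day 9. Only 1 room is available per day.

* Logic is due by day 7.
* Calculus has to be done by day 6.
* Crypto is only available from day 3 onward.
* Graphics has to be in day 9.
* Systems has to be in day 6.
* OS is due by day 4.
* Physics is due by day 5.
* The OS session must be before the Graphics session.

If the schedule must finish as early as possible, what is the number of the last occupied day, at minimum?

The precedence chain requires at least 2 distinct days.
With at most 1 per day and 8 exams, at least 8 days are needed.
Graphics can't be placed before day 9, so the schedule must run through at least day 9.
9 works (last occupied day: day 9): for example Crypto -> day 5, Compilers -> day 7, Physics -> day 2, Systems -> day 6, Logic -> day 4, Graphics -> day 9, Calculus -> day 3, OS -> day 1.

day 9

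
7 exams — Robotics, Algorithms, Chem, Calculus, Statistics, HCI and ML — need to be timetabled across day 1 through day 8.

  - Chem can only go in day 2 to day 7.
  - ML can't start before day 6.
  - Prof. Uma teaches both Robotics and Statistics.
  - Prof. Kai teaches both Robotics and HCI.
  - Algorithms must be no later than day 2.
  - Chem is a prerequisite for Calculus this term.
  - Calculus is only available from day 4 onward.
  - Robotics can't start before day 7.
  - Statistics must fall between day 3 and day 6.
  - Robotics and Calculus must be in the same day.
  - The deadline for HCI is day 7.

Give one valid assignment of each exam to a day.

HCI -> day 1; ML -> day 6; Statistics -> day 3; Algorithms -> day 1; Chem -> day 2; Calculus -> day 7; Robotics -> day 7

Checking: Chem(day 2) before Calculus(day 7); Robotics(day 7) != HCI(day 1); Robotics(day 7) != Statistics(day 3); Robotics = Calculus = day 7; Chem=day 2 in [day 2,day 7]; HCI=day 1 in [day 1,day 7]; Calculus=day 7 in [day 4,day 8]; Robotics=day 7 in [day 7,day 8]; ML=day 6 in [day 6,day 8]; Algorithms=day 1 in [day 1,day 2]; Statistics=day 3 in [day 3,day 6].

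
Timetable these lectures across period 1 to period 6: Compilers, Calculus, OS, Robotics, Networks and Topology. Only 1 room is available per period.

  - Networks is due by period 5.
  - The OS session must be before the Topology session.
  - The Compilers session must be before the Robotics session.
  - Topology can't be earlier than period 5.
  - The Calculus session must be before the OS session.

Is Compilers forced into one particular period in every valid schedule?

Compilers can be period 1 (e.g. OS in period 4; Compilers in period 1; Calculus in period 3; Networks in period 2; Robotics in period 6; Topology in period 5) or period 2 (e.g. Robotics in period 6, Networks in period 1, Calculus in period 3, Topology in period 5, OS in period 4, Compilers in period 2).

No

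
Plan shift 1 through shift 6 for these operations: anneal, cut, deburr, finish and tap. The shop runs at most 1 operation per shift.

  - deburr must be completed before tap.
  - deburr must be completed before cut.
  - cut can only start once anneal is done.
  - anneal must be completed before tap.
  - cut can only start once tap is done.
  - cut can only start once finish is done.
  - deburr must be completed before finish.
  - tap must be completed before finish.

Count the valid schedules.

Splitting on anneal: it can be shift 1 (5), shift 2 (5), shift 3 (2). Listing each branch's schedules as (cut, deburr, finish, tap) by shift number:
anneal=shift 1: (5,2,4,3) (6,2,4,3) (6,2,5,3) (6,2,5,4) (6,3,5,4) — 5.
anneal=shift 2: (5,1,4,3) (6,1,4,3) (6,1,5,3) (6,1,5,4) (6,3,5,4) — 5.
anneal=shift 3: (6,1,5,4) (6,2,5,4) — 2.
Summing: 5 + 5 + 2 = 12.

12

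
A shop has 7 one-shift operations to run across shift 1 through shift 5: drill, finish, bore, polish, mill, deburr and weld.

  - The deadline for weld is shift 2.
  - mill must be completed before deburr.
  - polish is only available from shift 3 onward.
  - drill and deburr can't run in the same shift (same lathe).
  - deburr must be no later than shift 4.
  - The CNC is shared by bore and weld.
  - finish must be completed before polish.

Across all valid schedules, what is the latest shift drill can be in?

drill at shift 5 is achievable: finish in shift 1, mill in shift 1, polish in shift 3, bore in shift 2, deburr in shift 2, weld in shift 1, drill in shift 5.

shift 5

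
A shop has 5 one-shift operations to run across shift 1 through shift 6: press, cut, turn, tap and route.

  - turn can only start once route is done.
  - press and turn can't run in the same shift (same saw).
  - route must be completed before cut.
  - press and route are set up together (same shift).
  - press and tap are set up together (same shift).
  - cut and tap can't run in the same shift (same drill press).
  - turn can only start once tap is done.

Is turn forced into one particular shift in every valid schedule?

turn can be shift 2 (e.g. route in shift 1, tap in shift 1, turn in shift 2, press in shift 1, cut in shift 2) or shift 3 (e.g. tap in shift 1, route in shift 1, turn in shift 3, press in shift 1, cut in shift 2).

No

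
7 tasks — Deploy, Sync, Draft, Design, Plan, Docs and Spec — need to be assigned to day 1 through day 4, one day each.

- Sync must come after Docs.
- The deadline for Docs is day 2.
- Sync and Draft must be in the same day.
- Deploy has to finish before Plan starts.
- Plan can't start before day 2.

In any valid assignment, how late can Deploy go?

day 3

Downstream work caps Deploy at day 3.
Deploy at day 3 is achievable: Design -> day 1, Spec -> day 1, Sync -> day 2, Deploy -> day 3, Draft -> day 2, Plan -> day 4, Docs -> day 1.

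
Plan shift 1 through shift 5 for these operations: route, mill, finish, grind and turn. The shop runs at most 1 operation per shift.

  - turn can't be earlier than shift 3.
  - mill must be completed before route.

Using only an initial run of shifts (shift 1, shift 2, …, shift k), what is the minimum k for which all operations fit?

The precedence chain requires at least 2 distinct shifts.
With at most 1 per shift and 5 operations, at least 5 shifts are needed.
turn can't be placed before shift 3, so the schedule must run through at least shift 3.
5 works (last occupied shift: shift 5): for example mill=shift 1; finish=shift 4; grind=shift 5; turn=shift 3; route=shift 2.

5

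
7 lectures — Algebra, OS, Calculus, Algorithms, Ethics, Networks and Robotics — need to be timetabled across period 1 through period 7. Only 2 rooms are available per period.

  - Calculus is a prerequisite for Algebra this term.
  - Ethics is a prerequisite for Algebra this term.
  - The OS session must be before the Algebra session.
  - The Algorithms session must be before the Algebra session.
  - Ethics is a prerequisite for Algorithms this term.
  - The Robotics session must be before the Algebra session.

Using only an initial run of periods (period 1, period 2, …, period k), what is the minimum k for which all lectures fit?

4 periods

The precedence chain requires at least 3 distinct periods.
With at most 2 per period and 7 lectures, at least 4 periods are needed.
4 works (last occupied period: period 4): for example Robotics=period 3, Networks=period 3, Ethics=period 1, Algorithms=period 2, Algebra=period 4, OS=period 1, Calculus=period 2.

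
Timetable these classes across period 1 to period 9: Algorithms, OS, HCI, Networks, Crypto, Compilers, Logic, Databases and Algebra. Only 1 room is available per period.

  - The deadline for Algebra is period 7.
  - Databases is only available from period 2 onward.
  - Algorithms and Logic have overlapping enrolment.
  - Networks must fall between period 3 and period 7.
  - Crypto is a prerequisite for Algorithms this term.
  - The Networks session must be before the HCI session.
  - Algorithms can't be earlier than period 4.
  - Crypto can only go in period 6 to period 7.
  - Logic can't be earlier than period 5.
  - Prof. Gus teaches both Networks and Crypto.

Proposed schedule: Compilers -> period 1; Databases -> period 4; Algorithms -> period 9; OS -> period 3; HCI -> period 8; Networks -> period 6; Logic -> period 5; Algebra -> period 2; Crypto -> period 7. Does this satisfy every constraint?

Crypto can only go in period 6 to period 7 — holds.
Algorithms and Logic have overlapping enrolment — holds.
Crypto is a prerequisite for Algorithms this term — holds.
Logic can't be earlier than period 5 — holds.
Algorithms can't be earlier than period 4 — holds.
Only 1 room is available per period — holds.
Networks must fall between period 3 and period 7 — holds.
The Networks session must be before the HCI session — holds.
Databases is only available from period 2 onward — holds.
Prof. Gus teaches both Networks and Crypto — holds.
The deadline for Algebra is period 7 — holds.

Yes, all constraints hold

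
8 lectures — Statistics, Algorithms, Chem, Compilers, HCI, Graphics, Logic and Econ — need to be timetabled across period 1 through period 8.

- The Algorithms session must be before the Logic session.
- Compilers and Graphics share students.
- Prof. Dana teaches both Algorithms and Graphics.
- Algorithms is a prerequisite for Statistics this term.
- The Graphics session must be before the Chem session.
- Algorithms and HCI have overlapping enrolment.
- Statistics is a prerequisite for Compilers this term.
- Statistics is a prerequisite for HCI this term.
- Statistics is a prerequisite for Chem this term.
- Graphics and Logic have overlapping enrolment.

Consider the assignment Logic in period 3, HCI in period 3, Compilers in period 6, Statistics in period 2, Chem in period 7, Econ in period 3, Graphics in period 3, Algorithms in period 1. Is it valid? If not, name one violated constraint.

Invalid. Graphics and Logic have overlapping enrolment.

Algorithms and HCI have overlapping enrolment — holds.
Statistics is a prerequisite for HCI this term — holds.
Compilers and Graphics share students — holds.
Statistics is a prerequisite for Chem this term — holds.
Graphics and Logic have overlapping enrolment — violated.
The Algorithms session must be before the Logic session — holds.
Prof. Dana teaches both Algorithms and Graphics — holds.
The Graphics session must be before the Chem session — holds.
Statistics is a prerequisite for Compilers this term — holds.
Algorithms is a prerequisite for Statistics this term — holds.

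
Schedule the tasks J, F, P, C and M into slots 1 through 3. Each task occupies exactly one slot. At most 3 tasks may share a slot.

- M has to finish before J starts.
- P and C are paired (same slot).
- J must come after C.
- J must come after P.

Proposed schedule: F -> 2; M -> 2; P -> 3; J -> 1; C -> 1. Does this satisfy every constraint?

Invalid. J must come after P.

J must come after P — violated.
P and C are paired (same slot) — violated.
At most 3 tasks may share a slot — holds.
M has to finish before J starts — violated.
J must come after C — violated.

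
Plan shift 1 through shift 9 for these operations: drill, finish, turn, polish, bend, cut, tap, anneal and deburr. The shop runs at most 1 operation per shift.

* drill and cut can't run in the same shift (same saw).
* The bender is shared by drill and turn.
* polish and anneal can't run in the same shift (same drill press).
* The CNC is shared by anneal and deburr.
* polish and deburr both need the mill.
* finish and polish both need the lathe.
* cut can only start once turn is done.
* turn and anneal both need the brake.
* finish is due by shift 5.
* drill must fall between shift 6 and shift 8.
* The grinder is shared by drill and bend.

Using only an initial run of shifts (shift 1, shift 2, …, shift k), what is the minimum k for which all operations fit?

9

The precedence chain requires at least 2 distinct shifts.
With at most 1 per shift and 9 operations, at least 9 shifts are needed.
drill can't be placed before shift 6, so the schedule must run through at least shift 6.
9 works (last occupied shift: shift 9): for example polish in shift 4, deburr in shift 9, anneal in shift 8, tap in shift 7, drill in shift 6, cut in shift 3, bend in shift 5, finish in shift 1, turn in shift 2.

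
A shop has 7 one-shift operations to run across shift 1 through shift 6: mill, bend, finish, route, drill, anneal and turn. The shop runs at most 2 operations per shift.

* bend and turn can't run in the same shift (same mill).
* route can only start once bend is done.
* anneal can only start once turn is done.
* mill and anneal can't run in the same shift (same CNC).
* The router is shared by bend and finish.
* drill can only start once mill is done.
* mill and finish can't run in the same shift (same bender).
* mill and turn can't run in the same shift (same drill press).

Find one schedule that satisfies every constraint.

finish=shift 3, route=shift 2, bend=shift 1, mill=shift 1, turn=shift 3, anneal=shift 4, drill=shift 2

Checking: bend(shift 1) before route(shift 2); mill(shift 1) before drill(shift 2); turn(shift 3) before anneal(shift 4); bend(shift 1) != finish(shift 3); mill(shift 1) != anneal(shift 4); mill(shift 1) != finish(shift 3); bend(shift 1) != turn(shift 3); mill(shift 1) != turn(shift 3); max 2 per shift (cap 2).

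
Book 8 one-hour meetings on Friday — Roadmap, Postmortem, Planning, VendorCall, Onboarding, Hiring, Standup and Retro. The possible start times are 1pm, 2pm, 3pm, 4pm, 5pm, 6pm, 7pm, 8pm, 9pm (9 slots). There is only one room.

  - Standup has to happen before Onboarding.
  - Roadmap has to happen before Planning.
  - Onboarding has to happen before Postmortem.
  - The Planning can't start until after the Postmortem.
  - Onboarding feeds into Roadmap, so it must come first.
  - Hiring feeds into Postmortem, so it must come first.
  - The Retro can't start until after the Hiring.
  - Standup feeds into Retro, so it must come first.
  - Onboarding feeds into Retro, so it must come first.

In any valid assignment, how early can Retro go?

4pm

Precedence pushes Retro to at least 3pm.
Retro at 4pm is achievable: Roadmap in 6pm, Hiring in 3pm, VendorCall in 8pm, Retro in 4pm, Onboarding in 2pm, Postmortem in 5pm, Planning in 7pm, Standup in 1pm.
Nothing earlier works — the capacity limit rule out every slot before 4pm.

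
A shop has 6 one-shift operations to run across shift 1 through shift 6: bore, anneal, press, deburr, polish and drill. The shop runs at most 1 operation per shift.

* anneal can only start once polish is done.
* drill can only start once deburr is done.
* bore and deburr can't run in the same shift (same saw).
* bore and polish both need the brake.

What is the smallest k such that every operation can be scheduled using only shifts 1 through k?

6 shifts

The precedence chain requires at least 2 distinct shifts.
With at most 1 per shift and 6 operations, at least 6 shifts are needed.
6 works (last occupied shift: shift 6): for example press in shift 6; deburr in shift 3; bore in shift 5; polish in shift 1; drill in shift 4; anneal in shift 2.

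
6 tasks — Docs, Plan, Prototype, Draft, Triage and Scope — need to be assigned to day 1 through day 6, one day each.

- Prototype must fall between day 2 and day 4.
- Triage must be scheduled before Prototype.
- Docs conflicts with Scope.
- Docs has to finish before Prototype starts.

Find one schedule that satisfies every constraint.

Triage -> day 1, Prototype -> day 2, Draft -> day 1, Scope -> day 2, Plan -> day 1, Docs -> day 1

Checking: Docs(day 1) before Prototype(day 2); Triage(day 1) before Prototype(day 2); Docs(day 1) != Scope(day 2); Prototype=day 2 in [day 2,day 4].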